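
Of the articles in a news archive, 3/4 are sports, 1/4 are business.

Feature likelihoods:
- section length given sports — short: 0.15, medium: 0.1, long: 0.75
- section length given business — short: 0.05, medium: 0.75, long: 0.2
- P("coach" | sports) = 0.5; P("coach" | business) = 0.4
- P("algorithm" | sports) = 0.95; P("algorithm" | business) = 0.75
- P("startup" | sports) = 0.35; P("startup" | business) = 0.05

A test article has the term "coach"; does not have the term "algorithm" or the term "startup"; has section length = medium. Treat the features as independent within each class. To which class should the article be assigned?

business

sports: 0.75 × 0.1 × 0.5 × (1−0.95) × (1−0.35) = 0.00121875
business: 0.25 × 0.75 × 0.4 × (1−0.75) × (1−0.05) = 0.0178125
Highest score → business.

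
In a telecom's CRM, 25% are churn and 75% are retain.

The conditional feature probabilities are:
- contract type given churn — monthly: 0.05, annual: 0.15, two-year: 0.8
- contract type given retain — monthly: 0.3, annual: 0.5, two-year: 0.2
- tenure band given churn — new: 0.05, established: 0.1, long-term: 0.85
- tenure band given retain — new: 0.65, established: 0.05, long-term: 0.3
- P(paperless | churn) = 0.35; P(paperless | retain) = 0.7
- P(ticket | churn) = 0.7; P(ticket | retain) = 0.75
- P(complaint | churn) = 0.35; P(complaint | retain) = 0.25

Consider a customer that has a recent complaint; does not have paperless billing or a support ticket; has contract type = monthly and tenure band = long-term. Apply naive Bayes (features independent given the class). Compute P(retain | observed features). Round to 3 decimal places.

churn: 0.25 × 0.05 × 0.85 × (1−0.35) × (1−0.7) × 0.35 = 0.00072515625
retain: 0.75 × 0.3 × 0.3 × (1−0.7) × (1−0.75) × 0.25 = 0.001265625
P(retain | x) = 0.001265625 / 0.00199078125 ≈ 0.636

0.636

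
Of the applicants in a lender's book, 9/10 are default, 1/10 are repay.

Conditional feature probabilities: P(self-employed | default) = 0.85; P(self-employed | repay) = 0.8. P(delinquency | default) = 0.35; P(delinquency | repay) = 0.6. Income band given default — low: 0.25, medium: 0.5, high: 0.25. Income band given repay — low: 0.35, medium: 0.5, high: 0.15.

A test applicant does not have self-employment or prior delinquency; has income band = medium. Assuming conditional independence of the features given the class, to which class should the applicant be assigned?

default: 0.9 × (1−0.85) × (1−0.35) × 0.5 = 0.043875
repay: 0.1 × (1−0.8) × (1−0.6) × 0.5 = 0.004
Highest score → default.

default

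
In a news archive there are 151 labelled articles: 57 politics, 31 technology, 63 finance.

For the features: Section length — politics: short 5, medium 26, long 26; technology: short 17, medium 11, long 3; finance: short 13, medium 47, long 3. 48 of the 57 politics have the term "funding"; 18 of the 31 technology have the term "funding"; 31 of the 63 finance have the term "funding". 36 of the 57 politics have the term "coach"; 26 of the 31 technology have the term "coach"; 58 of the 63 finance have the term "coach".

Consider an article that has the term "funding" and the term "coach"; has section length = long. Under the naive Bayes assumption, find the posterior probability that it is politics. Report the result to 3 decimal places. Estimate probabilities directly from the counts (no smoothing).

0.831

politics: (57/151) × (26/57) × (48/57) × (36/57) ≈ 0.0915778
technology: (31/151) × (3/31) × (18/31) × (26/31) ≈ 0.00967535
finance: (63/151) × (3/63) × (31/63) × (58/63) ≈ 0.00900022
P(politics | x) = 0.0915778 / 0.11025337 ≈ 0.831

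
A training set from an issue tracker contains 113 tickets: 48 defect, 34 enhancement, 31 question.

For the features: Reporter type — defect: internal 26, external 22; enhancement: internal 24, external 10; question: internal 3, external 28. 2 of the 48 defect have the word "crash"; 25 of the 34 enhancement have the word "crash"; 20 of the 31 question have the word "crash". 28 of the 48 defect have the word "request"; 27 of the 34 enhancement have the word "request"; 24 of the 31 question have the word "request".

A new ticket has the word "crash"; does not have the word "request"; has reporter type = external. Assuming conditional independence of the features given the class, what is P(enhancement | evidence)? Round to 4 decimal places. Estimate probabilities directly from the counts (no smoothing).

0.2534

defect: (48/113) × (22/48) × (2/48) × (20/48) ≈ 0.00338004
enhancement: (34/113) × (10/34) × (25/34) × (7/34) ≈ 0.0133968
question: (31/113) × (28/31) × (20/31) × (7/31) ≈ 0.0360981
P(enhancement | x) = 0.0133968 / 0.05287494 ≈ 0.2534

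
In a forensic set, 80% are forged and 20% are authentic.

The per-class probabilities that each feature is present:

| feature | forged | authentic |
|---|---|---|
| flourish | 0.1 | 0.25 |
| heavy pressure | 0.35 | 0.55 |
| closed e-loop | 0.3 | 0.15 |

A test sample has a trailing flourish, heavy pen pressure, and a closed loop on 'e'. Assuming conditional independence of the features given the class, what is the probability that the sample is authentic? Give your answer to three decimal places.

forged: 0.8 × 0.1 × 0.35 × 0.3 = 0.0084
authentic: 0.2 × 0.25 × 0.55 × 0.15 = 0.004125
P(authentic | x) = 0.004125 / 0.012525 ≈ 0.329

0.329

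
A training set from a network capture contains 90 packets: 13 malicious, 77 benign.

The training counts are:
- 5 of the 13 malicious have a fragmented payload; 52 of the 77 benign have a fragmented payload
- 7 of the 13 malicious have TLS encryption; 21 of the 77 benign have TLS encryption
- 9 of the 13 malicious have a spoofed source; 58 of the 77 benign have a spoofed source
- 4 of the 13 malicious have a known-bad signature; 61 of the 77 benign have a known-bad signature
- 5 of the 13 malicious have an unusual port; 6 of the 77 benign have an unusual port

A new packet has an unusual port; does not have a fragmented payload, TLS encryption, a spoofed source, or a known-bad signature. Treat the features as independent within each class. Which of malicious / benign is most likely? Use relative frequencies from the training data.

malicious

malicious: (13/90) × (8/13) × (6/13) × (4/13) × (9/13) × (5/13) ≈ 0.00336123
benign: (77/90) × (25/77) × (56/77) × (19/77) × (16/77) × (6/77) ≈ 0.000807137
Highest score → malicious.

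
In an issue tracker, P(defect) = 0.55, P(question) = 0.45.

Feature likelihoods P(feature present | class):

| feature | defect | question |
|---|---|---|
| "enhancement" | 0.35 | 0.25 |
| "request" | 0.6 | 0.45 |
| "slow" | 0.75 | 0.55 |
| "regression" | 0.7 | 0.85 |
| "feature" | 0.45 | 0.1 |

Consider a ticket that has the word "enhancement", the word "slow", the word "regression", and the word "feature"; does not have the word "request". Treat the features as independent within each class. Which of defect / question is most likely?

defect

defect: 0.55 × 0.35 × (1−0.6) × 0.75 × 0.7 × 0.45 = 0.01819125
question: 0.45 × 0.25 × (1−0.45) × 0.55 × 0.85 × 0.1 = 0.00289265625
Highest score → defect.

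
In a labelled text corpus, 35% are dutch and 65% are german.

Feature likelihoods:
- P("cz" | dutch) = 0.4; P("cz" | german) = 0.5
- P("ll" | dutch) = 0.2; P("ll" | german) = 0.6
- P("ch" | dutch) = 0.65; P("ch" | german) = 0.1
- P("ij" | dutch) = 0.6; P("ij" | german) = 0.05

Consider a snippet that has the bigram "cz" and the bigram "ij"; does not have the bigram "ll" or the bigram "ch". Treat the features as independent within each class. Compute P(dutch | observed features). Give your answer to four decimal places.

dutch: 0.35 × 0.4 × (1−0.2) × (1−0.65) × 0.6 = 0.02352
german: 0.65 × 0.5 × (1−0.6) × (1−0.1) × 0.05 = 0.00585
P(dutch | x) = 0.02352 / 0.02937 ≈ 0.8008

0.8008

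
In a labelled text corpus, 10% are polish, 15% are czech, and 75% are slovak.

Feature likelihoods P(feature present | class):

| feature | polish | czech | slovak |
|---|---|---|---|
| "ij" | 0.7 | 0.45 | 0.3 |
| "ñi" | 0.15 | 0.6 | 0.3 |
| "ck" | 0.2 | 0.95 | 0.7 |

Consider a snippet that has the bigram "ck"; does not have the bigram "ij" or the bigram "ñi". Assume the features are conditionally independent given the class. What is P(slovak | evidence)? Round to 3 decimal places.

polish: 0.1 × (1−0.7) × (1−0.15) × 0.2 = 0.0051
czech: 0.15 × (1−0.45) × (1−0.6) × 0.95 = 0.03135
slovak: 0.75 × (1−0.3) × (1−0.3) × 0.7 = 0.25725
P(slovak | x) = 0.25725 / 0.2937 ≈ 0.876

0.876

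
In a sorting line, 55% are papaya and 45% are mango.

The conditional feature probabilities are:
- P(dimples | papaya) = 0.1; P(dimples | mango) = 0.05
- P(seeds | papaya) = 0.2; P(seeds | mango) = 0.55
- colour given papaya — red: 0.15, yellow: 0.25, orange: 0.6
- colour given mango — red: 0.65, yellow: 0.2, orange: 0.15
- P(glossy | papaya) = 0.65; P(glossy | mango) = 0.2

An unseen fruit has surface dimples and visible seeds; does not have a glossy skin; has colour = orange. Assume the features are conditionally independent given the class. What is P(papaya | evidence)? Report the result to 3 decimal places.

0.609

papaya: 0.55 × 0.1 × 0.2 × 0.6 × (1−0.65) = 0.00231
mango: 0.45 × 0.05 × 0.55 × 0.15 × (1−0.2) = 0.001485
P(papaya | x) = 0.00231 / 0.003795 ≈ 0.609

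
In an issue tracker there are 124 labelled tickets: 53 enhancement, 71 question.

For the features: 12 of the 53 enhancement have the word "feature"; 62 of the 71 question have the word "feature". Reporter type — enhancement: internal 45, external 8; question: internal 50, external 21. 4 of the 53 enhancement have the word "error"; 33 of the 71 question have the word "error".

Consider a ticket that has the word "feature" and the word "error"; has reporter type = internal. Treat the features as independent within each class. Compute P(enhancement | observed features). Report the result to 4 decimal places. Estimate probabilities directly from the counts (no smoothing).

0.0365

enhancement: (53/124) × (12/53) × (45/53) × (4/53) ≈ 0.00620127
question: (71/124) × (62/71) × (50/71) × (33/71) ≈ 0.163658
P(enhancement | x) = 0.00620127 / 0.16985927 ≈ 0.0365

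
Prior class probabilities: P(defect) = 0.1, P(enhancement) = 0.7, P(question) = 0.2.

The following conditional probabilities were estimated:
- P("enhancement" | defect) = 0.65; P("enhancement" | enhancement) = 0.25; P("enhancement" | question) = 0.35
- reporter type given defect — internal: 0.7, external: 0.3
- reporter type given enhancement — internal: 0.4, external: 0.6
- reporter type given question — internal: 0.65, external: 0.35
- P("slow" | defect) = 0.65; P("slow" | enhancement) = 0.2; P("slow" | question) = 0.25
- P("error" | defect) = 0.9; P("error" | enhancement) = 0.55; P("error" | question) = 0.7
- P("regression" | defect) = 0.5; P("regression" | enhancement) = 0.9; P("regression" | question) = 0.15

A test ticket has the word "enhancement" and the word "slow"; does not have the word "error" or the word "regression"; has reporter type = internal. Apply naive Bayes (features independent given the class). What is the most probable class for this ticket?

defect: 0.1 × 0.65 × 0.7 × 0.65 × (1−0.9) × (1−0.5) = 0.00147875
enhancement: 0.7 × 0.25 × 0.4 × 0.2 × (1−0.55) × (1−0.9) = 0.00063
question: 0.2 × 0.35 × 0.65 × 0.25 × (1−0.7) × (1−0.15) = 0.002900625
Highest score → question.

question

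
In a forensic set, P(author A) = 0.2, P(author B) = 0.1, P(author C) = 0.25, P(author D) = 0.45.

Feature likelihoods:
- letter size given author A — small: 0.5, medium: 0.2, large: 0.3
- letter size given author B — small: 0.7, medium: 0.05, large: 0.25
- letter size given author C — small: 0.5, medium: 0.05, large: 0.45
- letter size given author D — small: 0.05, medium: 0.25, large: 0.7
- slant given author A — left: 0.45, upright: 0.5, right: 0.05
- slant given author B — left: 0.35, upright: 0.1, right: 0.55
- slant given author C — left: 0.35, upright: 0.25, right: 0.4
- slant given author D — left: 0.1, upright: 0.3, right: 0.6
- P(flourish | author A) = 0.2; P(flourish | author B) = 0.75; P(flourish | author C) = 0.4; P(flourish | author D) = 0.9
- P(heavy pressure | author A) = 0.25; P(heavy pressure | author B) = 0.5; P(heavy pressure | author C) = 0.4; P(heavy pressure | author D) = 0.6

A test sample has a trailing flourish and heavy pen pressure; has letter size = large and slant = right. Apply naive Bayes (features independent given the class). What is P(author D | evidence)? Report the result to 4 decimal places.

author A: 0.2 × 0.3 × 0.05 × 0.2 × 0.25 = 0.00015
author B: 0.1 × 0.25 × 0.55 × 0.75 × 0.5 = 0.00515625
author C: 0.25 × 0.45 × 0.4 × 0.4 × 0.4 = 0.0072
author D: 0.45 × 0.7 × 0.6 × 0.9 × 0.6 = 0.10206
P(author D | x) = 0.10206 / 0.11456625 ≈ 0.8908

0.8908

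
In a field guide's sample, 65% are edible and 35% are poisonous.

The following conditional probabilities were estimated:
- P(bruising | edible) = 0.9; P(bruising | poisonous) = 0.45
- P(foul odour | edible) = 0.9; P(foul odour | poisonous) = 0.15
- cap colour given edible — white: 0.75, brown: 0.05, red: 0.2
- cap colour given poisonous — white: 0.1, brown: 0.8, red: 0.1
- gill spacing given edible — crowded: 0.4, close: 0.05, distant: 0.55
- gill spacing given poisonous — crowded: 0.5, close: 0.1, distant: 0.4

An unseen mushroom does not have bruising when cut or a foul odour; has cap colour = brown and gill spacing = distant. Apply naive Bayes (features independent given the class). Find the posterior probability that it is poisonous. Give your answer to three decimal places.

0.997

edible: 0.65 × (1−0.9) × (1−0.9) × 0.05 × 0.55 = 0.00017875
poisonous: 0.35 × (1−0.45) × (1−0.15) × 0.8 × 0.4 = 0.05236
P(poisonous | x) = 0.05236 / 0.05253875 ≈ 0.997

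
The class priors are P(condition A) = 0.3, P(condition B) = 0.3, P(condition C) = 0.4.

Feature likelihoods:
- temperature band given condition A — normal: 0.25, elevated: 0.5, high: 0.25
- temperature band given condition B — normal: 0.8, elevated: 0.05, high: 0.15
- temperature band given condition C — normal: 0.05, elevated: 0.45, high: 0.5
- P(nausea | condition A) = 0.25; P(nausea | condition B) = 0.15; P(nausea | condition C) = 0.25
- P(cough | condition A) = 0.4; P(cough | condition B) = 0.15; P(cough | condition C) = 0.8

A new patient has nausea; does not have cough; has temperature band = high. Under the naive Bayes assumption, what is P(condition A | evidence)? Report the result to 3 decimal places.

condition A: 0.3 × 0.25 × 0.25 × (1−0.4) = 0.01125
condition B: 0.3 × 0.15 × 0.15 × (1−0.15) = 0.0057375
condition C: 0.4 × 0.5 × 0.25 × (1−0.8) = 0.01
P(condition A | x) = 0.01125 / 0.0269875 ≈ 0.417

0.417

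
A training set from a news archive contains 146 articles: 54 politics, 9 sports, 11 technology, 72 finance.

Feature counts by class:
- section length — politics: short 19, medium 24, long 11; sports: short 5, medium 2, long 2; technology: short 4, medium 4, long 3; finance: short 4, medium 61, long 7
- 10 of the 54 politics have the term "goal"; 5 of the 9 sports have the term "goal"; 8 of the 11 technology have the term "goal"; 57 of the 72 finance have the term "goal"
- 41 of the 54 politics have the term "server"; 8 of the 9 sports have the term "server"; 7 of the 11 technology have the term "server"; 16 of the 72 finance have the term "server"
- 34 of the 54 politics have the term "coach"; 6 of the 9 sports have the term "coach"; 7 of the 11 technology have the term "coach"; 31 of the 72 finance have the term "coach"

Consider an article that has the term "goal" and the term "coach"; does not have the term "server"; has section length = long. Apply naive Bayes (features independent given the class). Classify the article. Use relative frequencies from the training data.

politics: (54/146) × (11/54) × (10/54) × (13/54) × (34/54) ≈ 0.00211486
sports: (9/146) × (2/9) × (5/9) × (1/9) × (6/9) ≈ 0.00056373
technology: (11/146) × (3/11) × (8/11) × (4/11) × (7/11) ≈ 0.00345811
finance: (72/146) × (7/72) × (57/72) × (56/72) × (31/72) ≈ 0.0127108
Highest score → finance.

finance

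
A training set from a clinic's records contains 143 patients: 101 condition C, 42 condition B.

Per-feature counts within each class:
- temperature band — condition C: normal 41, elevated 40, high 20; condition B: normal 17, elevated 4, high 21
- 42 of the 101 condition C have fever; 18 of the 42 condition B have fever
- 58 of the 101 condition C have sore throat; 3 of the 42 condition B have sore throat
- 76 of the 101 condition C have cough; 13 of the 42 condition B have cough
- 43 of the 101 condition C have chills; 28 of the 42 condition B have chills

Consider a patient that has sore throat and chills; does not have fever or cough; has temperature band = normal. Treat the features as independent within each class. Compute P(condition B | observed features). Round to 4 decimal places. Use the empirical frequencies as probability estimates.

0.1806

condition C: (101/143) × (41/101) × (59/101) × (58/101) × (25/101) × (43/101) ≈ 0.0101356
condition B: (42/143) × (17/42) × (24/42) × (3/42) × (29/42) × (28/42) ≈ 0.00223359
P(condition B | x) = 0.00223359 / 0.01236919 ≈ 0.1806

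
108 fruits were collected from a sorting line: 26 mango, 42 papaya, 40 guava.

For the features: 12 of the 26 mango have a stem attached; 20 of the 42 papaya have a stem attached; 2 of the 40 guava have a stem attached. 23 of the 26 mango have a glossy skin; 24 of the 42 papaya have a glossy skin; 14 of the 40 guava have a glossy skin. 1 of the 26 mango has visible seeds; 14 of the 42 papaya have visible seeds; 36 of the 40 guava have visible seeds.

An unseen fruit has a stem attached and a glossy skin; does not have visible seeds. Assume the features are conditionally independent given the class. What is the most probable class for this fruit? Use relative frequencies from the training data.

mango: (26/108) × (12/26) × (23/26) × (25/26) ≈ 0.0945102
papaya: (42/108) × (20/42) × (24/42) × (28/42) ≈ 0.0705467
guava: (40/108) × (2/40) × (14/40) × (4/40) ≈ 0.000648148
Highest score → mango.

mango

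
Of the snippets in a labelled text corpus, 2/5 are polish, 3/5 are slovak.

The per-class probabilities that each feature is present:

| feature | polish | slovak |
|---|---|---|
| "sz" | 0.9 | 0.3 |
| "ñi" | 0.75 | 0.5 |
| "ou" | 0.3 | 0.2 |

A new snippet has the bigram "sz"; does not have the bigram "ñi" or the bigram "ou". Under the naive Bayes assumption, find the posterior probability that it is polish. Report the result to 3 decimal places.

0.467

polish: 0.4 × 0.9 × (1−0.75) × (1−0.3) = 0.063
slovak: 0.6 × 0.3 × (1−0.5) × (1−0.2) = 0.072
P(polish | x) = 0.063 / 0.135 ≈ 0.467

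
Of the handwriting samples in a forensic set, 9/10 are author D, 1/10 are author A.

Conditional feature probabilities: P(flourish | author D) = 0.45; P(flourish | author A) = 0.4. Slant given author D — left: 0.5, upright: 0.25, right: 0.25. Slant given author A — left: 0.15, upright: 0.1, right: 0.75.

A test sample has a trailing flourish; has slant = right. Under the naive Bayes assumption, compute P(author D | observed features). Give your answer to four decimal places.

0.7714

author D: 0.9 × 0.45 × 0.25 = 0.10125
author A: 0.1 × 0.4 × 0.75 = 0.03
P(author D | x) = 0.10125 / 0.13125 ≈ 0.7714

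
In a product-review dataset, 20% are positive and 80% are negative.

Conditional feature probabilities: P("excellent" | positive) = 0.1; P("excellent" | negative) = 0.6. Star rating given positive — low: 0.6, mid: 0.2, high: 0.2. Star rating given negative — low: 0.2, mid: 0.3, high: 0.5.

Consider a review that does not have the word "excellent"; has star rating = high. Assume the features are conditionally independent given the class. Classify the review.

positive: 0.2 × (1−0.1) × 0.2 = 0.036
negative: 0.8 × (1−0.6) × 0.5 = 0.16
Highest score → negative.

negative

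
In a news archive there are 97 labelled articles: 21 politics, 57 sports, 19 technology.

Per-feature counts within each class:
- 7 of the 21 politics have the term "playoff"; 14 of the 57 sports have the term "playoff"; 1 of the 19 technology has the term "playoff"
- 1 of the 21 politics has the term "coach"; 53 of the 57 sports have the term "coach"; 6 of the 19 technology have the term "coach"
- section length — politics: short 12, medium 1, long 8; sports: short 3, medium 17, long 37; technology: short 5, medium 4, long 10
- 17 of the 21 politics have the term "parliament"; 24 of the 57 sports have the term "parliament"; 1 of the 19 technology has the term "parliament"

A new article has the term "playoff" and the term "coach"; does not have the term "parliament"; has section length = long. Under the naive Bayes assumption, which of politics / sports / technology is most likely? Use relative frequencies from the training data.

politics: (21/97) × (7/21) × (1/21) × (8/21) × (4/21) ≈ 0.000249355
sports: (57/97) × (14/57) × (53/57) × (37/57) × (33/57) ≈ 0.050434
technology: (19/97) × (1/19) × (6/19) × (10/19) × (18/19) ≈ 0.00162327
Highest score → sports.

sports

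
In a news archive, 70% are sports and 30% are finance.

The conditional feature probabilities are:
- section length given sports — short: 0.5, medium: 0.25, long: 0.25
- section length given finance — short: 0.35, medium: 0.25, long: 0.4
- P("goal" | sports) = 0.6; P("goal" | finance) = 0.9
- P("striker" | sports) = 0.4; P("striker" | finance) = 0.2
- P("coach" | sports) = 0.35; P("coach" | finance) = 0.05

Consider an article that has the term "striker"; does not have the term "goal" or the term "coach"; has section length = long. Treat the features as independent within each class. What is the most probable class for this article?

sports

sports: 0.7 × 0.25 × (1−0.6) × 0.4 × (1−0.35) = 0.0182
finance: 0.3 × 0.4 × (1−0.9) × 0.2 × (1−0.05) = 0.00228
Highest score → sports.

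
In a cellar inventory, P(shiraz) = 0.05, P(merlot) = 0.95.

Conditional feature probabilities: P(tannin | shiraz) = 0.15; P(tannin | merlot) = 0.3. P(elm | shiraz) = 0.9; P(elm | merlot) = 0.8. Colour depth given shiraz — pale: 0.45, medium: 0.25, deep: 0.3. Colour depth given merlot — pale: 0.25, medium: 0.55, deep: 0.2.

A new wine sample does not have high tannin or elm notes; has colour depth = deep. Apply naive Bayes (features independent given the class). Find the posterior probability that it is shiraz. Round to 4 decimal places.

shiraz: 0.05 × (1−0.15) × (1−0.9) × 0.3 = 0.001275
merlot: 0.95 × (1−0.3) × (1−0.8) × 0.2 = 0.0266
P(shiraz | x) = 0.001275 / 0.027875 ≈ 0.0457

0.0457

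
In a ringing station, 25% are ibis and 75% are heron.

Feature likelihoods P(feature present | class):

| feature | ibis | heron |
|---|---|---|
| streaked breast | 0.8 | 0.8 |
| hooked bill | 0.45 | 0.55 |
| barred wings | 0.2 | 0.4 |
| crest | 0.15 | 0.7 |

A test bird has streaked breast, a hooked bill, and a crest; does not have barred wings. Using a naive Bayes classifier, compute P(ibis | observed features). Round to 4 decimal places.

0.0723

ibis: 0.25 × 0.8 × 0.45 × (1−0.2) × 0.15 = 0.0108
heron: 0.75 × 0.8 × 0.55 × (1−0.4) × 0.7 = 0.1386
P(ibis | x) = 0.0108 / 0.1494 ≈ 0.0723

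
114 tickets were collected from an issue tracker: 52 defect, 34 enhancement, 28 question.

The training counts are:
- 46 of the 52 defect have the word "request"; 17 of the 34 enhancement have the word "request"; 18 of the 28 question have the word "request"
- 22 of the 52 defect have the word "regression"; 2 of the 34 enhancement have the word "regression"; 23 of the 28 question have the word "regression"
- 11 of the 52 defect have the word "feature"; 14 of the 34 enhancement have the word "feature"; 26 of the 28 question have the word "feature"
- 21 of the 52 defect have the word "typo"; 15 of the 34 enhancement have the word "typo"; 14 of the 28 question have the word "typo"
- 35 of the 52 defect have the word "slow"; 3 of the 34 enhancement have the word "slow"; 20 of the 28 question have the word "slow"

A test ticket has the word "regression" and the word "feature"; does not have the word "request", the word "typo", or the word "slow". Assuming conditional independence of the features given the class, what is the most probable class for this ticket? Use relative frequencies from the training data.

defect: (52/114) × (6/52) × (22/52) × (11/52) × (31/52) × (17/52) ≈ 0.000918035
enhancement: (34/114) × (17/34) × (2/34) × (14/34) × (19/34) × (31/34) ≈ 0.00184036
question: (28/114) × (10/28) × (23/28) × (26/28) × (14/28) × (8/28) ≈ 0.00955833
Highest score → question.

question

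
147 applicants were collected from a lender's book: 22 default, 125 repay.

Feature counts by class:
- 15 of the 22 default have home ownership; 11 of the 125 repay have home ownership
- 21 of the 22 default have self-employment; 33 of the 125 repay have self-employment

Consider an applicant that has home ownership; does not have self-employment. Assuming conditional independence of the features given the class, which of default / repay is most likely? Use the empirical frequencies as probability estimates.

default: (22/147) × (15/22) × (1/22) ≈ 0.00463822
repay: (125/147) × (11/125) × (92/125) ≈ 0.0550748
Highest score → repay.

repay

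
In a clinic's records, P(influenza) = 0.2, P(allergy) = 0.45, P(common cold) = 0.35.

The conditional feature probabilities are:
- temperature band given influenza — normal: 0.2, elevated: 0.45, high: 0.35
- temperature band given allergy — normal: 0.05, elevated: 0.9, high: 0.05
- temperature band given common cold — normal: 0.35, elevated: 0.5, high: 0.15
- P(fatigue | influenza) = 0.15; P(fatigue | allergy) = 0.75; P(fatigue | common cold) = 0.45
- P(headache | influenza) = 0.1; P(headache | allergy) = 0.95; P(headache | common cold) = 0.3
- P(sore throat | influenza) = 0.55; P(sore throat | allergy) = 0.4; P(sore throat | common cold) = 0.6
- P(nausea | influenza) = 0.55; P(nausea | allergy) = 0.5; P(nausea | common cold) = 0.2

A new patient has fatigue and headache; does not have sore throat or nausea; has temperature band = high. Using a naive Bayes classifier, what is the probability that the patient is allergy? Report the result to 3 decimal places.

0.660

influenza: 0.2 × 0.35 × 0.15 × 0.1 × (1−0.55) × (1−0.55) = 0.000212625
allergy: 0.45 × 0.05 × 0.75 × 0.95 × (1−0.4) × (1−0.5) = 0.004809375
common cold: 0.35 × 0.15 × 0.45 × 0.3 × (1−0.6) × (1−0.2) = 0.002268
P(allergy | x) = 0.004809375 / 0.00729 ≈ 0.660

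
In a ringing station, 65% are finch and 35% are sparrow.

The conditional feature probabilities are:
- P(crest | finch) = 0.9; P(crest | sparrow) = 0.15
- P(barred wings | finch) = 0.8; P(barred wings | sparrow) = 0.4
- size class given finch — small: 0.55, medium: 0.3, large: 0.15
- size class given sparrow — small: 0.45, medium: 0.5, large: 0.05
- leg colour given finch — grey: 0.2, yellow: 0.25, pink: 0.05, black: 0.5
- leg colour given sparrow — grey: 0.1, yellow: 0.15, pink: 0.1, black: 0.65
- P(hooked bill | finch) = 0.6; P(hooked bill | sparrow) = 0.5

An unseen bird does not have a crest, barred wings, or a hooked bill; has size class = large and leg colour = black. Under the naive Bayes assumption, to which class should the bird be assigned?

sparrow

finch: 0.65 × (1−0.9) × (1−0.8) × 0.15 × 0.5 × (1−0.6) = 0.00039
sparrow: 0.35 × (1−0.15) × (1−0.4) × 0.05 × 0.65 × (1−0.5) = 0.002900625
Highest score → sparrow.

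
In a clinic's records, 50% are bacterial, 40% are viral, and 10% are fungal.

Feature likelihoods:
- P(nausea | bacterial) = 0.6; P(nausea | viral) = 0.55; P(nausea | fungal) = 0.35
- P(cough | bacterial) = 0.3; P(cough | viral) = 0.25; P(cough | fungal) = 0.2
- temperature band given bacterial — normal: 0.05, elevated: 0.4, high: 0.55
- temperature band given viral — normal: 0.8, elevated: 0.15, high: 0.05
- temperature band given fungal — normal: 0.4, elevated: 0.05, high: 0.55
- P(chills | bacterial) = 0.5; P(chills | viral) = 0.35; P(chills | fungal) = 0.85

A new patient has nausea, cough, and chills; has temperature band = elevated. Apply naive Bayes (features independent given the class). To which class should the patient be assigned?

bacterial

bacterial: 0.5 × 0.6 × 0.3 × 0.4 × 0.5 = 0.018
viral: 0.4 × 0.55 × 0.25 × 0.15 × 0.35 = 0.0028875
fungal: 0.1 × 0.35 × 0.2 × 0.05 × 0.85 = 0.0002975
Highest score → bacterial.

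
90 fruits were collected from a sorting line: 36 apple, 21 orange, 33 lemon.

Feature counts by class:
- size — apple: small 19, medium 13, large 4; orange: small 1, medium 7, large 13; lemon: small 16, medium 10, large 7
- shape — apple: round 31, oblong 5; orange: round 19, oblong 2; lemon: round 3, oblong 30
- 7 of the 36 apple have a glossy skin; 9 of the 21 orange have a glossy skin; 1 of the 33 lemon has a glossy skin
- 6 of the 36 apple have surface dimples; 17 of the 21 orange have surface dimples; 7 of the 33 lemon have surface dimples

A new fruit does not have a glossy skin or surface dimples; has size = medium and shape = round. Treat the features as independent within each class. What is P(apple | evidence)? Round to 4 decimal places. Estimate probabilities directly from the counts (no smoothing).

apple: (36/90) × (13/36) × (31/36) × (29/36) × (30/36) ≈ 0.0834977
orange: (21/90) × (7/21) × (19/21) × (12/21) × (4/21) ≈ 0.00765936
lemon: (33/90) × (10/33) × (3/33) × (32/33) × (26/33) ≈ 0.00771721
P(apple | x) = 0.0834977 / 0.09887427 ≈ 0.8445

0.8445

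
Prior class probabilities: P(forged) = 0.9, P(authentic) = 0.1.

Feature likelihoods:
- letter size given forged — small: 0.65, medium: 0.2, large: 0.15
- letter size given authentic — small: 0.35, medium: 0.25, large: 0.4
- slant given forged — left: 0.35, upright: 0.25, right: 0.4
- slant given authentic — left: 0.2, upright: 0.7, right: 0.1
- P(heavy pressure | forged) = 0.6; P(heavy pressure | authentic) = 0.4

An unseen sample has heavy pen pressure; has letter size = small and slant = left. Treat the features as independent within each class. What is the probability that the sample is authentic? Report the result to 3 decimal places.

forged: 0.9 × 0.65 × 0.35 × 0.6 = 0.12285
authentic: 0.1 × 0.35 × 0.2 × 0.4 = 0.0028
P(authentic | x) = 0.0028 / 0.12565 ≈ 0.022

0.022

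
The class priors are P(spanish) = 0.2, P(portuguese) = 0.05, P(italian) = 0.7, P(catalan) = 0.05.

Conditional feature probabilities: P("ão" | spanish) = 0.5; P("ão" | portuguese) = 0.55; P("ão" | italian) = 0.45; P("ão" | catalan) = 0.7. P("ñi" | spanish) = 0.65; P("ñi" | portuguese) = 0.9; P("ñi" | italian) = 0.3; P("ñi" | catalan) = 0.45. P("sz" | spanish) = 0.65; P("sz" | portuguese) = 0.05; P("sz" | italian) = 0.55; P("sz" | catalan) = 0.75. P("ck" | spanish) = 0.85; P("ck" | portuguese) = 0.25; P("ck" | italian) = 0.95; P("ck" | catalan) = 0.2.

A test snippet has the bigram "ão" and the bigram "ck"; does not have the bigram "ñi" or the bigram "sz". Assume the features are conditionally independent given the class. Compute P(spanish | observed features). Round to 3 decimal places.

spanish: 0.2 × 0.5 × (1−0.65) × (1−0.65) × 0.85 = 0.0104125
portuguese: 0.05 × 0.55 × (1−0.9) × (1−0.05) × 0.25 = 0.000653125
italian: 0.7 × 0.45 × (1−0.3) × (1−0.55) × 0.95 = 0.09426375
catalan: 0.05 × 0.7 × (1−0.45) × (1−0.75) × 0.2 = 0.0009625
P(spanish | x) = 0.0104125 / 0.106291875 ≈ 0.098

0.098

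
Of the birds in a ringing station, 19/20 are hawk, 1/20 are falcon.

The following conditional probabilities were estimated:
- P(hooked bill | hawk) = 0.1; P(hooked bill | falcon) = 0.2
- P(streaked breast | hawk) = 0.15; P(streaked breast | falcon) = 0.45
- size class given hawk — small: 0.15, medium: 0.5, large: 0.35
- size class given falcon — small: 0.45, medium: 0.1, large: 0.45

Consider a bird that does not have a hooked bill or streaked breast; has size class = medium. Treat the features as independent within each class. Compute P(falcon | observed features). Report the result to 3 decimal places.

hawk: 0.95 × (1−0.1) × (1−0.15) × 0.5 = 0.363375
falcon: 0.05 × (1−0.2) × (1−0.45) × 0.1 = 0.0022
P(falcon | x) = 0.0022 / 0.365575 ≈ 0.006

0.006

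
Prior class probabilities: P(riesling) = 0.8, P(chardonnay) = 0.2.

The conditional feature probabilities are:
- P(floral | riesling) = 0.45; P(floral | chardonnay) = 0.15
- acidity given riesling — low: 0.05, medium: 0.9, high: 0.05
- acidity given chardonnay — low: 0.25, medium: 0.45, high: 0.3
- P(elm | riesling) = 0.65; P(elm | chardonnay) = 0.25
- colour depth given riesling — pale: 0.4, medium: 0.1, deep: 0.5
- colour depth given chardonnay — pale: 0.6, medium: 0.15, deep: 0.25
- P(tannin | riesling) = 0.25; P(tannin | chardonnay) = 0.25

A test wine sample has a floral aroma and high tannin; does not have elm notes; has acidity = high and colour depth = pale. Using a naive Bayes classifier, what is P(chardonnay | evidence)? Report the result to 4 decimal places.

0.6164

riesling: 0.8 × 0.45 × 0.05 × (1−0.65) × 0.4 × 0.25 = 0.00063
chardonnay: 0.2 × 0.15 × 0.3 × (1−0.25) × 0.6 × 0.25 = 0.0010125
P(chardonnay | x) = 0.0010125 / 0.0016425 ≈ 0.6164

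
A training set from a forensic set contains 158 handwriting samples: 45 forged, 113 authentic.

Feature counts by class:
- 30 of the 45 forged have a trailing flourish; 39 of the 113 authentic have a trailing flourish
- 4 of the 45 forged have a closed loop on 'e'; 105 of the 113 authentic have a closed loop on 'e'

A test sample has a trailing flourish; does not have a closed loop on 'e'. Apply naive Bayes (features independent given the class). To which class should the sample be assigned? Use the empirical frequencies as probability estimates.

forged: (45/158) × (30/45) × (41/45) ≈ 0.172996
authentic: (113/158) × (39/113) × (8/113) ≈ 0.0174751
Highest score → forged.

forged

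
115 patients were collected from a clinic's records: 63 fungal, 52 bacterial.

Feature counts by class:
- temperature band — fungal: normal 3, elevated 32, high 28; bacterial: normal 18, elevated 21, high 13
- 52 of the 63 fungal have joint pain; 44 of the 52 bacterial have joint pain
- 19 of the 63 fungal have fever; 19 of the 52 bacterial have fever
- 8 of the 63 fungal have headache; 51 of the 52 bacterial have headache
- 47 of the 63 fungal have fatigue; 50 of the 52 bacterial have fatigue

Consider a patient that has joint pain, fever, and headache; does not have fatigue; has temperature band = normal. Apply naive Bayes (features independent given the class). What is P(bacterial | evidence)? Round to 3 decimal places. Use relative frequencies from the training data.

0.897

fungal: (63/115) × (3/63) × (52/63) × (19/63) × (8/63) × (16/63) ≈ 0.000209425
bacterial: (52/115) × (18/52) × (44/52) × (19/52) × (51/52) × (2/52) ≈ 0.00182544
P(bacterial | x) = 0.00182544 / 0.002034865 ≈ 0.897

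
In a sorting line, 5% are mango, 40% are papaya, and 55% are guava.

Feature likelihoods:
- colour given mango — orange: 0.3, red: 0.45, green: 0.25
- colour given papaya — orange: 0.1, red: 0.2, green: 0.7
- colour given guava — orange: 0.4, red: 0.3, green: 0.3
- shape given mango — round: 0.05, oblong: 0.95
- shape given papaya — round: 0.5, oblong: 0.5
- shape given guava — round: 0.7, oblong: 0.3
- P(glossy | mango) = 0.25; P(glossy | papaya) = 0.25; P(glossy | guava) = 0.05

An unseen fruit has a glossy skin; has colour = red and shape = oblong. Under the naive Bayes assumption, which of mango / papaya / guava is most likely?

mango: 0.05 × 0.45 × 0.95 × 0.25 = 0.00534375
papaya: 0.4 × 0.2 × 0.5 × 0.25 = 0.01
guava: 0.55 × 0.3 × 0.3 × 0.05 = 0.002475
Highest score → papaya.

papaya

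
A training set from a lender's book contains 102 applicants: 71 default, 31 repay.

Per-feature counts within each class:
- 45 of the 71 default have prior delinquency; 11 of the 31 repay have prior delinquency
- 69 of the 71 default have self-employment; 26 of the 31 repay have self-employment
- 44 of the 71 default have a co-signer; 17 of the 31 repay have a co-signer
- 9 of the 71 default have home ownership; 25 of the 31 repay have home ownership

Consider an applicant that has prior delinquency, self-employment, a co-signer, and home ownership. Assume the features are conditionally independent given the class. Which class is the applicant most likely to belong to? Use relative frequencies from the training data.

repay

default: (71/102) × (45/71) × (69/71) × (44/71) × (9/71) ≈ 0.0336807
repay: (31/102) × (11/31) × (26/31) × (17/31) × (25/31) ≈ 0.0400009
Highest score → repay.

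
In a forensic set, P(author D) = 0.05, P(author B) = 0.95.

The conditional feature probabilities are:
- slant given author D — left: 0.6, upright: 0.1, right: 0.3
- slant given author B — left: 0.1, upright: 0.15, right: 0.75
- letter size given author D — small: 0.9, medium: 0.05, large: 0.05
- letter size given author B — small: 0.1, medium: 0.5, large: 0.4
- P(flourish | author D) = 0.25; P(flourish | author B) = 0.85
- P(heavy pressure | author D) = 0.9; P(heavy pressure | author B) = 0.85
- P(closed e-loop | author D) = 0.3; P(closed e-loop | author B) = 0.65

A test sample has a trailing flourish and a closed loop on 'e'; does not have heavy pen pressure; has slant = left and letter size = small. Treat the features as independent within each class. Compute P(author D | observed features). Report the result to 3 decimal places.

author D: 0.05 × 0.6 × 0.9 × 0.25 × (1−0.9) × 0.3 = 0.0002025
author B: 0.95 × 0.1 × 0.1 × 0.85 × (1−0.85) × 0.65 = 0.0007873125
P(author D | x) = 0.0002025 / 0.0009898125 ≈ 0.205

0.205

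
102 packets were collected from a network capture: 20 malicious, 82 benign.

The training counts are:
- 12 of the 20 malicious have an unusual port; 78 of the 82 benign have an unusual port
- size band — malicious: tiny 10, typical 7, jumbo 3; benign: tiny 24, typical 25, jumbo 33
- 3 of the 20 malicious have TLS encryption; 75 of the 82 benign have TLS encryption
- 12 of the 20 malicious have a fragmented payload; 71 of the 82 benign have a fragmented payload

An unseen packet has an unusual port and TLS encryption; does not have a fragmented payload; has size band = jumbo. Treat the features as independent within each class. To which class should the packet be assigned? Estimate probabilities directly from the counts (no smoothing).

malicious: (20/102) × (12/20) × (3/20) × (3/20) × (8/20) ≈ 0.00105882
benign: (82/102) × (78/82) × (33/82) × (75/82) × (11/82) ≈ 0.037759
Highest score → benign.

benign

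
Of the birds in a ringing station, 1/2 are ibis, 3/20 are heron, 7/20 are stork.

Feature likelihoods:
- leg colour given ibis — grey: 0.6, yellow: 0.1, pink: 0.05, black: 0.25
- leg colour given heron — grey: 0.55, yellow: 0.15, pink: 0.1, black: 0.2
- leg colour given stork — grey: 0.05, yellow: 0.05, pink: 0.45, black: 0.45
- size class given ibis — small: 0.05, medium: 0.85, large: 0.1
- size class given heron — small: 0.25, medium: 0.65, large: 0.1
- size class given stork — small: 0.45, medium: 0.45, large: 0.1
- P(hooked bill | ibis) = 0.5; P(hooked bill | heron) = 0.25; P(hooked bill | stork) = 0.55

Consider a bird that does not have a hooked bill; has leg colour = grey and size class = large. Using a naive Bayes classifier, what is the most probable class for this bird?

ibis

ibis: 0.5 × 0.6 × 0.1 × (1−0.5) = 0.015
heron: 0.15 × 0.55 × 0.1 × (1−0.25) = 0.0061875
stork: 0.35 × 0.05 × 0.1 × (1−0.55) = 0.0007875
Highest score → ibis.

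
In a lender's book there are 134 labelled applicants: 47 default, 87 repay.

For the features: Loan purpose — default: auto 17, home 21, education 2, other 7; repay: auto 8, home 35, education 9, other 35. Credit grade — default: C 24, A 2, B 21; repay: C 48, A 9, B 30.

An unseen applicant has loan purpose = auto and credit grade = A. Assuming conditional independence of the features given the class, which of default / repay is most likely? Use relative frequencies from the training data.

repay

default: (47/134) × (17/47) × (2/47) ≈ 0.00539854
repay: (87/134) × (8/87) × (9/87) ≈ 0.00617602
Highest score → repay.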